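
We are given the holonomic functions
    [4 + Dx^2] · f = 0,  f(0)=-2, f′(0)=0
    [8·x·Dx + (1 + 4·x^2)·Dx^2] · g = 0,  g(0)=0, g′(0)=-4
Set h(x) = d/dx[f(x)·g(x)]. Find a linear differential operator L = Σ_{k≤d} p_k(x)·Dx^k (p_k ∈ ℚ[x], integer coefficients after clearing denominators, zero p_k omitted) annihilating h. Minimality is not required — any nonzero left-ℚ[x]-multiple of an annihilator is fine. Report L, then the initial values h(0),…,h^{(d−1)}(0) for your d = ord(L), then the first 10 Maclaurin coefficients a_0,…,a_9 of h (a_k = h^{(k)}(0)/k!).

L = (880 + 9408·x^2 + 59008·x^4 + 49152·x^6 + 24576·x^8 + 16384·x^10 + 32768·x^12) + (544·x + 9088·x^3 + 35840·x^5 + 40960·x^7 + 40960·x^9 + 32768·x^11)·Dx + (240 + 2720·x^2 + 17088·x^4 + 18944·x^6 + 16384·x^8 + 16384·x^10 + 16384·x^12)·Dx^2 + (136·x + 2272·x^3 + 8960·x^5 + 10240·x^7 + 10240·x^9 + 8192·x^11)·Dx^3 + (5 + 92·x^2 + 584·x^4 + 1664·x^6 + 2560·x^8 + 3072·x^10 + 2048·x^12)·Dx^4  (order 4).
h: a_k = 8, 0, -80, 0, 784/3, 0, -41632/45, 0, 370352/105, 0, …
ICs: h(0) = 8, h′(0) = 0, h′′(0) = -160, h′′′(0) = 0.

f: a_k = -2, 0, 4, 0, -4/3, 0, 8/45, 0, -4/315, 0, …
g: a_k = 0, -4, 0, 16/3, 0, -64/5, 0, 256/7, 0, -1024/9, …
h₀=f·g: eliminate ⇒ L₀, order ≤ 2·2.
Differentiate: ansatz ord ≤ ord L₀ ⇒ L.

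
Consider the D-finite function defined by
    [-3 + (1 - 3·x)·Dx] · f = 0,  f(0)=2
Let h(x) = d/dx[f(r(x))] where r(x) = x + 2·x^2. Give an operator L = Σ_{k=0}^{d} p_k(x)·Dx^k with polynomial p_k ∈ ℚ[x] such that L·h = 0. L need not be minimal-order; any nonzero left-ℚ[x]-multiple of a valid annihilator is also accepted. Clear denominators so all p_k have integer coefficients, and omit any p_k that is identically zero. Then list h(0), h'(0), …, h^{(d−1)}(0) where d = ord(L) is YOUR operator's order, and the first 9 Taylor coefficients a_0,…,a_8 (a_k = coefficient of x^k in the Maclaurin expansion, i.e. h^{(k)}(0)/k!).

f: a_k = 2, 6, 18, 54, 162, 486, 1458, 4374, 13122, …
Substitute x→r, Dx→(1/r')Dx; clear ⇒ L₀.
Derive L from L₀ (diff closure).
L = (10 + 36·x + 72·x^2) + (-1 - x + 18·x^2 + 24·x^3)·Dx  (order 1).
h: a_k = 6, 60, 378, 2232, 12150, 63828, 325458, 1626480, 8000046, …
ICs: h(0) = 6.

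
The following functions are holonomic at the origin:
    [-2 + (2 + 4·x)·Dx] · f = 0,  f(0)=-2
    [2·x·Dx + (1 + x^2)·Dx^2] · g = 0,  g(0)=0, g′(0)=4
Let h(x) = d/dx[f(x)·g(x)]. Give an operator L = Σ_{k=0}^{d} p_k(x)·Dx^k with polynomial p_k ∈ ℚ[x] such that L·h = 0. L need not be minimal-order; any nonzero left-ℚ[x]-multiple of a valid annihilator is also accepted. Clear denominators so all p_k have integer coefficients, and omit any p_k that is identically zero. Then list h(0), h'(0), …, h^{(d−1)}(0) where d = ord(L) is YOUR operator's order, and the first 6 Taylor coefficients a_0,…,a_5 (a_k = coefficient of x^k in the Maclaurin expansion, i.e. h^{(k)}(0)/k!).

f: a_k = -2, -2, 1, -1, 5/4, -7/4, …
g: a_k = 0, 4, 0, -4/3, 0, 4/5, …
h₀=f·g: eliminate ⇒ L₀, order ≤ 1·2.
Differentiate: ansatz ord ≤ ord L₀ ⇒ L.
L = (-1 + 20·x + 20·x^2 - 12·x^3 - 3·x^4) + (8 + 30·x + 54·x^2 + 34·x^3 - 42·x^4 - 12·x^5)·Dx + (3 + 10·x + 6·x^2 - 2·x^3 - x^4 - 12·x^5 - 4·x^6)·Dx^2  (order 2).
h: a_k = -8, -16, 20, -16/3, 31/3, -218/5, …
ICs: h(0) = -8, h′(0) = -16.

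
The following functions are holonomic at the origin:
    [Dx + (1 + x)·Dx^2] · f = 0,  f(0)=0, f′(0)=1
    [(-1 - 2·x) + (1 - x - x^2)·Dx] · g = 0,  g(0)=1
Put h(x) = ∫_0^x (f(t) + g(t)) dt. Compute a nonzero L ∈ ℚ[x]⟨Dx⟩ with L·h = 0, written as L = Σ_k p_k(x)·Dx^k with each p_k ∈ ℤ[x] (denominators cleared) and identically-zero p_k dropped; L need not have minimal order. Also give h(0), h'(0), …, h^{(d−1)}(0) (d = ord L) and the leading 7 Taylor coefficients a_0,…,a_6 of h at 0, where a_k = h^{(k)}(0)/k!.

L = (-26 - 70·x - 76·x^2 - 36·x^3 - 12·x^4)·Dx^2 + (-16 - 84·x - 160·x^2 - 144·x^3 - 74·x^4 - 20·x^5)·Dx^3 + (5 + 11·x - x^2 - 23·x^3 - 29·x^4 - 17·x^5 - 4·x^6)·Dx^4  (order 4).
h: a_k = 0, 1, 1, 1/2, 5/6, 19/20, 41/30, …
ICs: h(0) = 0, h′(0) = 1, h′′(0) = 2, h′′′(0) = 3.

f: a_k = 0, 1, -1/2, 1/3, -1/4, 1/5, -1/6, …
g: a_k = 1, 1, 2, 3, 5, 8, 13, …
L₀ := lclm(L_f,L_g); ord L₀ ≤ 2+1.
h=∫₀ˣh₀: take L = L₀·Dx.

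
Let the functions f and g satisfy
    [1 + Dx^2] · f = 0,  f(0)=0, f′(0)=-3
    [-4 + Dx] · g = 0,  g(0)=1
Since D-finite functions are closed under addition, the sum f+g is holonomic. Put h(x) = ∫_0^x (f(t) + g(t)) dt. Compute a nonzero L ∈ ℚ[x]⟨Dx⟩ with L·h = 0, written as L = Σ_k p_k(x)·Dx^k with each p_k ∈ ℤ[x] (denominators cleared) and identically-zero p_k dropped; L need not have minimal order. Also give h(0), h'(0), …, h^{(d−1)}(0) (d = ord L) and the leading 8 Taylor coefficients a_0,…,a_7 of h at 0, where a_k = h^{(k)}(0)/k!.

f: a_k = 0, -3, 0, 1/2, 0, -1/40, 0, 1/1680, …
g: a_k = 1, 4, 8, 32/3, 32/3, 128/15, 256/45, 1024/315, …
Sum ⇒ L₀ = lclm(L_f,L_g) in ℚ(x)⟨Dx⟩.
h=∫h₀ ⇒ L = L₀·Dx.
L = -4·Dx + Dx^2 - 4·Dx^3 + Dx^4  (order 4).
h: a_k = 0, 1, 1/2, 8/3, 67/24, 32/15, 1021/720, 256/315, …
ICs: h(0) = 0, h′(0) = 1, h′′(0) = 1, h′′′(0) = 16.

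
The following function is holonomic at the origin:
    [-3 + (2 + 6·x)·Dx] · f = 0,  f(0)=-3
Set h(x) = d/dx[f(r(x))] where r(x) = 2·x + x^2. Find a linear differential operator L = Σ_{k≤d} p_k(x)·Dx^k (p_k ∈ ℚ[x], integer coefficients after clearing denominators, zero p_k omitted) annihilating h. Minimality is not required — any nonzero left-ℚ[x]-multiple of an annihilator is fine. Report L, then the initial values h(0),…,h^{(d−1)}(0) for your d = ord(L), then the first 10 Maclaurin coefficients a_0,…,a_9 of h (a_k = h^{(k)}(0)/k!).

L = -2 + (-1 - 7·x - 9·x^2 - 3·x^3)·Dx  (order 1).
h: a_k = -9, 18, -81, 378, -3645/2, 8991, -90153/2, 228663, -9362547/8, 24126255/4, …
ICs: h(0) = -9.

f: a_k = -3, -9/2, 27/8, -81/16, 1215/128, -5103/256, 45927/1024, -216513/2048, 8444007/32768, -42220035/65536, …
L₀ from L_f via x↦r, Dx↦r'^{-1}Dx.
Differentiate: ansatz ord ≤ ord L₀ ⇒ L.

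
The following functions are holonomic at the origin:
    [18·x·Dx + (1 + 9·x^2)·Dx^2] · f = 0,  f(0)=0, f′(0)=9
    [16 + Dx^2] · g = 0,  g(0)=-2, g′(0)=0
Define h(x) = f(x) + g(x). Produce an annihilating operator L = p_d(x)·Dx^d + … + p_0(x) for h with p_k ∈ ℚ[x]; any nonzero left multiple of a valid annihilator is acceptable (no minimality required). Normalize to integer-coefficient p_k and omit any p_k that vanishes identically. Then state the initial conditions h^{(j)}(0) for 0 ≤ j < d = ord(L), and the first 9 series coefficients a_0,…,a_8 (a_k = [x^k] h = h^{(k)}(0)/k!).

f: a_k = 0, 9, 0, -27, 0, 729/5, 0, -6561/7, 0, …
g: a_k = -2, 0, 16, 0, -64/3, 0, 512/45, 0, -1024/315, …
L₀ := lclm(L_f,L_g); ord L₀ ≤ 2+2.
L = (-13248·x + 181440·x^3 + 186624·x^5)·Dx + (-16 + 6048·x^2 + 66096·x^4 + 93312·x^6)·Dx^2 + (-828·x + 11340·x^3 + 11664·x^5)·Dx^3 + (-1 + 378·x^2 + 4131·x^4 + 5832·x^6)·Dx^4  (order 4).
h: a_k = -2, 9, 16, -27, -64/3, 729/5, 512/45, -6561/7, -1024/315, …
ICs: h(0) = -2, h′(0) = 9, h′′(0) = 32, h′′′(0) = -162.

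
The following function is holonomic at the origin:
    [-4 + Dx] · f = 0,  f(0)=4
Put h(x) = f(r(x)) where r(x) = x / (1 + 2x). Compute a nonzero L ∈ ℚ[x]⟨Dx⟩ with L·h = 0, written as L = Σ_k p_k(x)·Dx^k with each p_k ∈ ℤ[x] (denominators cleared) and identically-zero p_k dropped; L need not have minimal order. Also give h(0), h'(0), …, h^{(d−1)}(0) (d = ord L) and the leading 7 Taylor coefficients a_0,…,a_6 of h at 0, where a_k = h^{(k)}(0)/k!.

f: a_k = 4, 16, 32, 128/3, 128/3, 512/15, 1024/45, …
Substitute x→r, Dx→(1/r')Dx; clear ⇒ L₀.
L = -4 + (1 + 4·x + 4·x^2)·Dx  (order 1).
h: a_k = 4, 16, 0, -64/3, 128/3, -256/5, 1024/45, …
ICs: h(0) = 4.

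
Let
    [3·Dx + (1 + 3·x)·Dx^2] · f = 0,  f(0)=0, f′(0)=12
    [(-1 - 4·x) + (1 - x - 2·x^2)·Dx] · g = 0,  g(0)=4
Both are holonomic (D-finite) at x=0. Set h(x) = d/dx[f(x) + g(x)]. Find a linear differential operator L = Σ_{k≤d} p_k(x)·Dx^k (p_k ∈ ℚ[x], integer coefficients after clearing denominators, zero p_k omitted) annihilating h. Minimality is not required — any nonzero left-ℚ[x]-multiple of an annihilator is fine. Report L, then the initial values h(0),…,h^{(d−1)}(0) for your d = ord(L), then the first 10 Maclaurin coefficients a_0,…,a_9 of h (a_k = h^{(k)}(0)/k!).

L = (-66 - 270·x - 576·x^2 - 336·x^3 - 288·x^4) + (-4 - 96·x - 492·x^2 - 832·x^3 - 696·x^4 - 480·x^5)·Dx + (3 + 19·x + 25·x^2 - 39·x^3 - 116·x^4 - 164·x^5 - 96·x^6)·Dx^2  (order 2).
h: a_k = 16, -12, 168, -148, 1392, -1884, 11128, -20772, 91008, -208876, …
ICs: h(0) = 16, h′(0) = -12.

f: a_k = 0, 12, -18, 36, -81, 972/5, -486, 8748/7, -6561/2, 8748, …
g: a_k = 4, 4, 12, 20, 44, 84, 172, 340, 684, 1364, …
h₀=f+g: left-lcm gives L₀, ord ≤ 3.
Derive L from L₀ (diff closure).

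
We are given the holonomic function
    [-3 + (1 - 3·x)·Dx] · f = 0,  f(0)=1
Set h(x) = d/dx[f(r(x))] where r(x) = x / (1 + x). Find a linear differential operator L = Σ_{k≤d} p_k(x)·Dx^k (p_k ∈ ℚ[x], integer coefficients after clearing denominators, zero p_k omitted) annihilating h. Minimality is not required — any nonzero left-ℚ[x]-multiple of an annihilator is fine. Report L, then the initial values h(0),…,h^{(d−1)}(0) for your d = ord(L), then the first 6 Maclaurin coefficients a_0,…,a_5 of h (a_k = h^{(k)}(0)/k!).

L = 4 + (-1 + 2·x)·Dx  (order 1).
h: a_k = 3, 12, 36, 96, 240, 576, …
ICs: h(0) = 3.

f: a_k = 1, 3, 9, 27, 81, 243, …
h₀=f(r): pull back L_f along r ⇒ L₀.
Derive L from L₀ (diff closure).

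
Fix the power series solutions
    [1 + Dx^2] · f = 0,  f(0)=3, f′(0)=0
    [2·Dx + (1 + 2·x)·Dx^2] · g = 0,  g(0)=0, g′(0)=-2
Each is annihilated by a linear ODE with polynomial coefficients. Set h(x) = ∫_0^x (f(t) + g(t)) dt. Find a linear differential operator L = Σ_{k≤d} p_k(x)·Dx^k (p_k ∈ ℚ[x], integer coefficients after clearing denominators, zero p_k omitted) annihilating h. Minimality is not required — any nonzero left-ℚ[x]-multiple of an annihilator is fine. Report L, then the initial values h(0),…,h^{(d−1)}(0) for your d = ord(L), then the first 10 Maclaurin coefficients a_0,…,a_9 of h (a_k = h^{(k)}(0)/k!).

f: a_k = 3, 0, -3/2, 0, 1/8, 0, -1/240, 0, 1/13440, 0, …
g: a_k = 0, -2, 2, -8/3, 4, -32/5, 32/3, -128/7, 32, -512/9, …
L₀ := lclm(L_f,L_g); ord L₀ ≤ 2+2.
h=∫h₀ ⇒ L = L₀·Dx.
L = (50 + 8·x + 8·x^2)·Dx^2 + (9 + 22·x + 12·x^2 + 8·x^3)·Dx^3 + (50 + 8·x + 8·x^2)·Dx^4 + (9 + 22·x + 12·x^2 + 8·x^3)·Dx^5  (order 5).
h: a_k = 0, 3, -1, 1/6, -2/3, 33/40, -16/15, 853/560, -16/7, 430081/120960, …
ICs: h(0) = 0, h′(0) = 3, h′′(0) = -2, h′′′(0) = 1, h′′′′(0) = -16.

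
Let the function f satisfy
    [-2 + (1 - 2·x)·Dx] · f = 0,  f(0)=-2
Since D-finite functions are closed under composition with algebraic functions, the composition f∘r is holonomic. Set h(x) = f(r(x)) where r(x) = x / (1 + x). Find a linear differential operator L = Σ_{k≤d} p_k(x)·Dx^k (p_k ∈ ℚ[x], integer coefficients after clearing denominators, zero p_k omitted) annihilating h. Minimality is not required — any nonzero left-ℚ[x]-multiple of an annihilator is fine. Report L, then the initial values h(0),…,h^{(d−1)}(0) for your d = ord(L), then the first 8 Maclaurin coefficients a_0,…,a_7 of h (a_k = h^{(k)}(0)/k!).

L = 2 + (-1 + x^2)·Dx  (order 1).
h: a_k = -2, -4, -4, -4, -4, -4, -4, -4, …
ICs: h(0) = -2.

f: a_k = -2, -4, -8, -16, -32, -64, -128, -256, …
f∘r: x↦r, Dx↦Dx/r' in L_f ⇒ L₀.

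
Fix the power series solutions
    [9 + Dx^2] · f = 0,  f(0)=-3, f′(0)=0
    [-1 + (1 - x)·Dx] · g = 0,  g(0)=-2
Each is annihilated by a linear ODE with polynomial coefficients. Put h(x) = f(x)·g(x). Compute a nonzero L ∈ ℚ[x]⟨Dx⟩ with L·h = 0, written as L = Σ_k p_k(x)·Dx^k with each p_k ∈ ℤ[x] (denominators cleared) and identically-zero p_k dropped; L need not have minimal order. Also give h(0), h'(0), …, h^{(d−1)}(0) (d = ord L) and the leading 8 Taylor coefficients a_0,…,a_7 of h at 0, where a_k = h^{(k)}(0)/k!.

L = (-9 + 9·x) + 2·Dx + (-1 + x)·Dx^2  (order 2).
h: a_k = 6, 6, -21, -21, -3/4, -3/4, -273/40, -273/40, …
ICs: h(0) = 6, h′(0) = 6.

f: a_k = -3, 0, 27/2, 0, -81/8, 0, 243/80, 0, …
g: a_k = -2, -2, -2, -2, -2, -2, -2, -2, …
Sym-product of L_f,L_g gives L₀ (≤ ord 2).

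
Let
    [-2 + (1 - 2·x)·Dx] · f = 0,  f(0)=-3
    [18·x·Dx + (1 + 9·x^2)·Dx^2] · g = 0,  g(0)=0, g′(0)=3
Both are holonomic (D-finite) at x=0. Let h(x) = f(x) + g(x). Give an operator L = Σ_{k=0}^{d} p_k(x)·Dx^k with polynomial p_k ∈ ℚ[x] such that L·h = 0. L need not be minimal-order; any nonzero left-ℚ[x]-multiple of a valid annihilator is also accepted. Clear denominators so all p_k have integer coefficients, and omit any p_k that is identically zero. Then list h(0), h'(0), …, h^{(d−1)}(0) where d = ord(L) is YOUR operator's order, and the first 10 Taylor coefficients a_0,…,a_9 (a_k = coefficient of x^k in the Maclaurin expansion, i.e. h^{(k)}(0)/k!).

f: a_k = -3, -6, -12, -24, -48, -96, -192, -384, -768, -1536, …
g: a_k = 0, 3, 0, -9, 0, 243/5, 0, -2187/7, 0, 2187, …
Weyl lclm of L_f,L_g ⇒ L₀ (ord ≤ 3).
L = (-36 + 288·x + 972·x^2)·Dx + (21 - 36·x + 9·x^2 + 972·x^3)·Dx^2 + (-2 - 5·x - 45·x^3 + 162·x^4)·Dx^3  (order 3).
h: a_k = -3, -3, -12, -33, -48, -237/5, -192, -4875/7, -768, 651, …
ICs: h(0) = -3, h′(0) = -3, h′′(0) = -24.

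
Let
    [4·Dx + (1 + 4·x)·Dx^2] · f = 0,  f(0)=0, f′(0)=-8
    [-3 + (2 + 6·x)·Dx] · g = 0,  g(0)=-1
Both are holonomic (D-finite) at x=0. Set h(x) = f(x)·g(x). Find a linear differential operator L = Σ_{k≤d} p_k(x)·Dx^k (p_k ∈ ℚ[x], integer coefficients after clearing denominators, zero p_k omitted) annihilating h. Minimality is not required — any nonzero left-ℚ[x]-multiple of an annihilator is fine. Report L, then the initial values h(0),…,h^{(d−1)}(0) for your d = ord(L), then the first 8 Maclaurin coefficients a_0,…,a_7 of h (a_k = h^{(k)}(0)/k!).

f: a_k = 0, -8, 16, -128/3, 128, -2048/5, 4096/3, -32768/7, …
g: a_k = -1, -3/2, 9/8, -27/16, 405/128, -1701/256, 15309/1024, -72171/2048, …
h₀=f·g: eliminate ⇒ L₀, order ≤ 2·1.
L = (3 + 36·x) + (4 + 12·x)·Dx + (4 + 40·x + 132·x^2 + 144·x^3)·Dx^2  (order 2).
h: a_k = 0, 8, -4, 29/3, -65/2, 9383/80, -206953/480, 7147521/4480, …
ICs: h(0) = 0, h′(0) = 8.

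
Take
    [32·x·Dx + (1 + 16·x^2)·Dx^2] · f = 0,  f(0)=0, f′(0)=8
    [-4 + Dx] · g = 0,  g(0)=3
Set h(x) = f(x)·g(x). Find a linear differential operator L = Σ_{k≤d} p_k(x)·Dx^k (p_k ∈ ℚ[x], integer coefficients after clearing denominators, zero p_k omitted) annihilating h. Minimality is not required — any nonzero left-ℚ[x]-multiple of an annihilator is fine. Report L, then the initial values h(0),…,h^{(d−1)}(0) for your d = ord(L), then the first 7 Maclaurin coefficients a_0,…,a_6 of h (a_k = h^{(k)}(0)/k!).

L = (16 - 128·x + 256·x^2) + (-8 + 32·x - 128·x^2)·Dx + (1 + 16·x^2)·Dx^2  (order 2).
h: a_k = 0, 24, 96, 64, -256, 2304/5, 11264/3, …
ICs: h(0) = 0, h′(0) = 24.

f: a_k = 0, 8, 0, -128/3, 0, 2048/5, 0, …
g: a_k = 3, 12, 24, 32, 32, 128/5, 256/15, …
Product ⇒ symmetric product L₀, ord ≤ 2.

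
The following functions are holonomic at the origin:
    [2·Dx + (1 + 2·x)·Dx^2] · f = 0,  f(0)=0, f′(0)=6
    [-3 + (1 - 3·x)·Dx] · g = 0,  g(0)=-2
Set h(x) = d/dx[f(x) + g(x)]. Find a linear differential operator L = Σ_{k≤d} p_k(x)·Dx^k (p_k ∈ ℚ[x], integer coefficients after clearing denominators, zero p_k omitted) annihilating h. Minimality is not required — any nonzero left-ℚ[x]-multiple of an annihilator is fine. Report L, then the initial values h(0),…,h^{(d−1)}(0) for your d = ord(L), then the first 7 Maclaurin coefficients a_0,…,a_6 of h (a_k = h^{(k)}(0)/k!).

f: a_k = 0, 6, -6, 8, -12, 96/5, -32, …
g: a_k = -2, -6, -18, -54, -162, -486, -1458, …
h₀=f+g: left-lcm gives L₀, ord ≤ 3.
Derive L from L₀ (diff closure).
L = (-78 - 36·x) + (-23 - 132·x - 72·x^2)·Dx + (4 - x - 27·x^2 - 18·x^3)·Dx^2  (order 2).
h: a_k = 0, -48, -138, -696, -2334, -8940, -30234, …
ICs: h(0) = 0, h′(0) = -48.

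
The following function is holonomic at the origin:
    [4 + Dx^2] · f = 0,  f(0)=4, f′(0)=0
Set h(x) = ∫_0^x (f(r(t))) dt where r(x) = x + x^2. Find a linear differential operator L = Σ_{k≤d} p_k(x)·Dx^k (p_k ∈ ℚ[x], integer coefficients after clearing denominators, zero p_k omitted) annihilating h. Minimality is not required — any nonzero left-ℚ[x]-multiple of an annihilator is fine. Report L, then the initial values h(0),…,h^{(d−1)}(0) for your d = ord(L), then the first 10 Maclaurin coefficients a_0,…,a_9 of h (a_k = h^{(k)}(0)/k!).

L = (4 + 24·x + 48·x^2 + 32·x^3)·Dx - 2·Dx^2 + (1 + 2·x)·Dx^3  (order 3).
h: a_k = 0, 4, 0, -8/3, -4, -16/15, 16/9, 704/315, 16/15, -832/2835, …
ICs: h(0) = 0, h′(0) = 4, h′′(0) = 0.

f: a_k = 4, 0, -8, 0, 8/3, 0, -16/45, 0, 8/315, 0, …
h₀=f(r): pull back L_f along r ⇒ L₀.
∫: right-multiply L₀ by Dx.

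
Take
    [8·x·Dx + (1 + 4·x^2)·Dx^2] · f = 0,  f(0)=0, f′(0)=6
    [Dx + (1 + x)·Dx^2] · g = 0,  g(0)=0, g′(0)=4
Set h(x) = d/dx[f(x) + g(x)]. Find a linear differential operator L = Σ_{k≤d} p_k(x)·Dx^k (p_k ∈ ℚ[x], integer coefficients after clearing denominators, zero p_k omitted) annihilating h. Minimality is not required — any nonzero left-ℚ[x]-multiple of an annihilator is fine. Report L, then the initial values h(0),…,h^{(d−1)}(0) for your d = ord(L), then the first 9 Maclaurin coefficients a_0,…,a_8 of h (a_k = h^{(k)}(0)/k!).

f: a_k = 0, 6, 0, -8, 0, 96/5, 0, -384/7, 0, …
g: a_k = 0, 4, -2, 4/3, -1, 4/5, -2/3, 4/7, -1/2, …
Weyl lclm of L_f,L_g ⇒ L₀ (ord ≤ 4).
h=h₀': d/dx-closure on L₀ ⇒ L.
L = (-8 - 24·x + 96·x^2 + 32·x^3) + (-10 - 16·x + 72·x^2 + 192·x^3 + 64·x^4)·Dx + (-1 + 7·x + 8·x^2 + 32·x^3 + 48·x^4 + 16·x^5)·Dx^2  (order 2).
h: a_k = 10, -4, -20, -4, 100, -4, -380, -4, 1540, …
ICs: h(0) = 10, h′(0) = -4.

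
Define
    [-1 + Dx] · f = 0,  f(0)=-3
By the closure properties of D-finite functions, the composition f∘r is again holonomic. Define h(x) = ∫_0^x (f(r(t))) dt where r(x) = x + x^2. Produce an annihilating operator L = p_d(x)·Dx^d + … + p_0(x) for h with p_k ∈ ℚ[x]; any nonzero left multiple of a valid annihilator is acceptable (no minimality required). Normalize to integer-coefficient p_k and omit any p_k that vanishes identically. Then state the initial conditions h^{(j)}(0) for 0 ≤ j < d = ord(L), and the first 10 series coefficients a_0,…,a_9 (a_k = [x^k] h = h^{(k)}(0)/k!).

L = (-1 - 2·x)·Dx + Dx^2  (order 2).
h: a_k = 0, -3, -3/2, -3/2, -7/8, -5/8, -27/80, -331/1680, -1303/13440, -1979/40320, …
ICs: h(0) = 0, h′(0) = -3.

f: a_k = -3, -3, -3/2, -1/2, -1/8, -1/40, -1/240, -1/1680, -1/13440, -1/120960, …
L₀ from L_f via x↦r, Dx↦r'^{-1}Dx.
h=∫₀ˣh₀: take L = L₀·Dx.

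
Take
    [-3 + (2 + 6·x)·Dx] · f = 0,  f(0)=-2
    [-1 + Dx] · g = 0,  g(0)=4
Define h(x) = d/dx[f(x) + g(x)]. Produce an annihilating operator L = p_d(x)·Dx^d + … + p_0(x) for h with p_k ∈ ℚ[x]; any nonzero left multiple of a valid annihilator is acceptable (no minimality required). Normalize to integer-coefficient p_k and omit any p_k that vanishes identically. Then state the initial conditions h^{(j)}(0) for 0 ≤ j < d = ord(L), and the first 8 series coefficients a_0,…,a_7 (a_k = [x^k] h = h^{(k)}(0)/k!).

L = (-33 - 18·x) + (23 - 24·x - 36·x^2)·Dx + (10 + 42·x + 36·x^2)·Dx^2  (order 2).
h: a_k = 1, 17/2, -65/8, 1247/48, -25451/384, 689033/3840, -22733609/46080, 886621247/645120, …
ICs: h(0) = 1, h′(0) = 17/2.

f: a_k = -2, -3, 9/4, -27/8, 405/64, -1701/128, 15309/512, -72171/1024, …
g: a_k = 4, 4, 2, 2/3, 1/6, 1/30, 1/180, 1/1260, …
f+g: L₀ = lclm(L_f,L_g), ord ≤ 1+1.
Differentiate: ansatz ord ≤ ord L₀ ⇒ L.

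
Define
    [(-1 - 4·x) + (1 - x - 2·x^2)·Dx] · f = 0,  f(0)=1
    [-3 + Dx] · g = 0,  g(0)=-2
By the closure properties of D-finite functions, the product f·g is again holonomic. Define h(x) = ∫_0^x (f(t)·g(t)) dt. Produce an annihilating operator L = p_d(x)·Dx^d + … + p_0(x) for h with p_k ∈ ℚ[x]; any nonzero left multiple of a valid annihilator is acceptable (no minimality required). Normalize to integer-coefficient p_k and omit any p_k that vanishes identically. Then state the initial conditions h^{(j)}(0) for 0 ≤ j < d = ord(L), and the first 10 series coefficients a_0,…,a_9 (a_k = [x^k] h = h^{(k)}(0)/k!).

L = (4 + x - 6·x^2)·Dx + (-1 + x + 2·x^2)·Dx^2  (order 2).
h: a_k = 0, -2, -4, -7, -23/2, -379/20, -159/5, -15293/280, -107071/1120, -1142227/6720, …
ICs: h(0) = 0, h′(0) = -2.

f: a_k = 1, 1, 3, 5, 11, 21, 43, 85, 171, 341, …
g: a_k = -2, -6, -9, -9, -27/4, -81/20, -81/40, -243/280, -729/2240, -243/2240, …
Product ⇒ symmetric product L₀, ord ≤ 1.
h=∫₀ˣh₀: take L = L₀·Dx.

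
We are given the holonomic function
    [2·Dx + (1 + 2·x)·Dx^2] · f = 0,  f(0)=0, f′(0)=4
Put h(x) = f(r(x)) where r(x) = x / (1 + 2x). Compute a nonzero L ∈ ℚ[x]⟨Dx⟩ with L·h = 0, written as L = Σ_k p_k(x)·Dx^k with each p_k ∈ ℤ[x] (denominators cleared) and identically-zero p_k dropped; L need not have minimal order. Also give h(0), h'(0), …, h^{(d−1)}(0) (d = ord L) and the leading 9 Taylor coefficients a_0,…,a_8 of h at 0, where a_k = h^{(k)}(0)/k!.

f: a_k = 0, 4, -4, 16/3, -8, 64/5, -64/3, 256/7, -64, …
Substitute x→r, Dx→(1/r')Dx; clear ⇒ L₀.
L = (6 + 16·x)·Dx + (1 + 6·x + 8·x^2)·Dx^2  (order 2).
h: a_k = 0, 4, -12, 112/3, -120, 1984/5, -1344, 32512/7, -16320, …
ICs: h(0) = 0, h′(0) = 4.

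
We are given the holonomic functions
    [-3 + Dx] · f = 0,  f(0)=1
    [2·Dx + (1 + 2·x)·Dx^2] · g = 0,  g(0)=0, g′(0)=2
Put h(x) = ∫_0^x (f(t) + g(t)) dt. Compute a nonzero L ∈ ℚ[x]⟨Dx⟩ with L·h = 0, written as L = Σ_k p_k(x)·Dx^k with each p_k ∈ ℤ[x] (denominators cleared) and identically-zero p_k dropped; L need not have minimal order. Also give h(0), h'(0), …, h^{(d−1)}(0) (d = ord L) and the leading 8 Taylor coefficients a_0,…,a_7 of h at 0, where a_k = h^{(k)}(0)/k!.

f: a_k = 1, 3, 9/2, 9/2, 27/8, 81/40, 81/80, 243/560, …
g: a_k = 0, 2, -2, 8/3, -4, 32/5, -32/3, 128/7, …
Weyl lclm of L_f,L_g ⇒ L₀ (ord ≤ 3).
∫: right-multiply L₀ by Dx.
L = (-42 - 36·x)·Dx^2 + (-1 - 36·x - 36·x^2)·Dx^3 + (5 + 16·x + 12·x^2)·Dx^4  (order 4).
h: a_k = 0, 1, 5/2, 5/6, 43/24, -1/8, 337/240, -331/240, …
ICs: h(0) = 0, h′(0) = 1, h′′(0) = 5, h′′′(0) = 5.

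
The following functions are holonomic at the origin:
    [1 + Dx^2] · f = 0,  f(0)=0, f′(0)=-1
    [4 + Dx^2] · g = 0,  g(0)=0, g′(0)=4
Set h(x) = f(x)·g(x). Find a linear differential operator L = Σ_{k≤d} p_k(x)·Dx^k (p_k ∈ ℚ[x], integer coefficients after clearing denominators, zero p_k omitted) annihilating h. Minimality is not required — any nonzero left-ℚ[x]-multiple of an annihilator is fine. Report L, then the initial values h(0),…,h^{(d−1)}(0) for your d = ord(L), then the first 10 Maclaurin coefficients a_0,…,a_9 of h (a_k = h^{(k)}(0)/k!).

f: a_k = 0, -1, 0, 1/6, 0, -1/120, 0, 1/5040, 0, -1/362880, …
g: a_k = 0, 4, 0, -8/3, 0, 8/15, 0, -16/315, 0, 8/2835, …
f·g: L₀ = L_f ⊗_s L_g, ord ≤ 2·2.
L = 9 + 10·Dx^2 + Dx^4  (order 4).
h: a_k = 0, 0, -4, 0, 10/3, 0, -91/90, 0, 41/252, 0, …
ICs: h(0) = 0, h′(0) = 0, h′′(0) = -8, h′′′(0) = 0.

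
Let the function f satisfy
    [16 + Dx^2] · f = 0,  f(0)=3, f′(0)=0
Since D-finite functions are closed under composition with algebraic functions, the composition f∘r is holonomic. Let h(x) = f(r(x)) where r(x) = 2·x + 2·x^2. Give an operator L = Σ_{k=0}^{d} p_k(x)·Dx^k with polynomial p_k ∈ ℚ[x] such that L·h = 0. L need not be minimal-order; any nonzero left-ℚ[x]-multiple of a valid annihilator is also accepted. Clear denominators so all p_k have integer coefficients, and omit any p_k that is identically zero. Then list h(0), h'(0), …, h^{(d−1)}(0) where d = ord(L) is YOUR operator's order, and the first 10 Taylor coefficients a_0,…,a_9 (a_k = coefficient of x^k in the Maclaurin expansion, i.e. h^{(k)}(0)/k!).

f: a_k = 3, 0, -24, 0, 32, 0, -256/15, 0, 512/105, 0, …
Change of var in L_f (x↦r) gives L₀.
L = (64 + 384·x + 768·x^2 + 512·x^3) - 2·Dx + (1 + 2·x)·Dx^2  (order 2).
h: a_k = 3, 0, -96, -192, 416, 2048, 29696/15, -22528/5, -1535488/105, -1245184/105, …
ICs: h(0) = 3, h′(0) = 0.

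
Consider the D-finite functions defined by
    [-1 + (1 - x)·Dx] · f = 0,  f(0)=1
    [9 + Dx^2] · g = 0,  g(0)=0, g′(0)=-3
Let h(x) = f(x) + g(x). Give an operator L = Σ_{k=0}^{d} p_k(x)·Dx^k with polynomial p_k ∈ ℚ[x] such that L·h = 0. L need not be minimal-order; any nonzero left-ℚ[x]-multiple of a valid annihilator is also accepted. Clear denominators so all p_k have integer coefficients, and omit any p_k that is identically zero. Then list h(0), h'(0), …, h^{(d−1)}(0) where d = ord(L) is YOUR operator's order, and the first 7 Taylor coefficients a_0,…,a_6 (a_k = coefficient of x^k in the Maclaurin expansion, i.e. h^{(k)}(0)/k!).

f: a_k = 1, 1, 1, 1, 1, 1, 1, …
g: a_k = 0, -3, 0, 9/2, 0, -81/40, 0, …
L₀ := lclm(L_f,L_g); ord L₀ ≤ 1+2.
L = (135 - 162·x + 81·x^2) + (-99 + 261·x - 243·x^2 + 81·x^3)·Dx + (15 - 18·x + 9·x^2)·Dx^2 + (-11 + 29·x - 27·x^2 + 9·x^3)·Dx^3  (order 3).
h: a_k = 1, -2, 1, 11/2, 1, -41/40, 1, …
ICs: h(0) = 1, h′(0) = -2, h′′(0) = 2.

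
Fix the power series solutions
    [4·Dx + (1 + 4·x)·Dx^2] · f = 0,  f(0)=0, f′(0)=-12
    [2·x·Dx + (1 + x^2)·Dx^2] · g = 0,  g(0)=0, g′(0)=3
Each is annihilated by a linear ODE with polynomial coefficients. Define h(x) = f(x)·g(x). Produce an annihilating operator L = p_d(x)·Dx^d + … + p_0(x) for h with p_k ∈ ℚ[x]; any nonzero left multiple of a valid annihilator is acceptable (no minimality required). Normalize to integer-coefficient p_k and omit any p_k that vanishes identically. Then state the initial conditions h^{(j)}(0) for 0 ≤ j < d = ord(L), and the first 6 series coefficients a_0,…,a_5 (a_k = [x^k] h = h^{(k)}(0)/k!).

f: a_k = 0, -12, 24, -64, 192, -3072/5, …
g: a_k = 0, 3, 0, -1, 0, 3/5, …
Product ⇒ symmetric product L₀, ord ≤ 4.
L = (144 + 896·x + 560·x^2 + 2304·x^3 + 1920·x^4 + 3328·x^5 + 256·x^7)·Dx + (132 + 304·x + 2252·x^2 + 4144·x^3 + 8896·x^4 + 5952·x^5 + 8960·x^6 + 192·x^7 + 896·x^8)·Dx^2 + (72 + 376·x + 912·x^2 + 2808·x^3 + 3720·x^4 + 6288·x^5 + 3072·x^6 + 4368·x^7 + 192·x^8 + 512·x^9)·Dx^3 + (5 + 48·x + 178·x^2 + 416·x^3 + 729·x^4 + 720·x^5 + 1008·x^6 + 384·x^7 + 516·x^8 + 32·x^9 + 64·x^10)·Dx^4  (order 4).
h: a_k = 0, 0, -36, 72, -180, 552, …
ICs: h(0) = 0, h′(0) = 0, h′′(0) = -72, h′′′(0) = 432.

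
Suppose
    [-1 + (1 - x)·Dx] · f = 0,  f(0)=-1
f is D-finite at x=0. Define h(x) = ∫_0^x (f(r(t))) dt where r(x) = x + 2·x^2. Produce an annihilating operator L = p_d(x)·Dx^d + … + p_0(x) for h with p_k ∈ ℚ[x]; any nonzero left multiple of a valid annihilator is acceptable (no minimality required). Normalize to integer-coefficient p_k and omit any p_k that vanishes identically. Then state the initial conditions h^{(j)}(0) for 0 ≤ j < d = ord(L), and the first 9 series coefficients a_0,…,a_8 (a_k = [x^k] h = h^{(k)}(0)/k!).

L = (1 + 4·x)·Dx + (-1 + x + 2·x^2)·Dx^2  (order 2).
h: a_k = 0, -1, -1/2, -1, -5/4, -11/5, -7/2, -43/7, -85/8, …
ICs: h(0) = 0, h′(0) = -1.

f: a_k = -1, -1, -1, -1, -1, -1, -1, -1, -1, …
h₀=f(r): pull back L_f along r ⇒ L₀.
∫: right-multiply L₀ by Dx.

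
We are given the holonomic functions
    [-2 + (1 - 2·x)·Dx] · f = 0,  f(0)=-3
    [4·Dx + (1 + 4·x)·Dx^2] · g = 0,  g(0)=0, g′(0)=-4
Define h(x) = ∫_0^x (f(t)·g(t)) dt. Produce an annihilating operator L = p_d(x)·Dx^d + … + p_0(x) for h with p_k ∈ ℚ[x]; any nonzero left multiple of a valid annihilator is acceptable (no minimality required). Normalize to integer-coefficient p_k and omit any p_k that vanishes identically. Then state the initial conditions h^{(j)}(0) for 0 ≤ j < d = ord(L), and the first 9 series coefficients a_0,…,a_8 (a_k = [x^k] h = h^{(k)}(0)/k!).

f: a_k = -3, -6, -12, -24, -48, -96, -192, -384, -768, …
g: a_k = 0, -4, 8, -64/3, 64, -1024/5, 2048/3, -16384/7, 8192, …
Product ⇒ symmetric product L₀, ord ≤ 2.
h=∫h₀ ⇒ L = L₀·Dx.
L = 8·Dx + 24·x·Dx^2 + (-1 - 2·x + 8·x^2)·Dx^3  (order 3).
h: a_k = 0, 0, 6, 0, 16, -64/5, 1216/15, -768/5, 21312/35, …
ICs: h(0) = 0, h′(0) = 0, h′′(0) = 12.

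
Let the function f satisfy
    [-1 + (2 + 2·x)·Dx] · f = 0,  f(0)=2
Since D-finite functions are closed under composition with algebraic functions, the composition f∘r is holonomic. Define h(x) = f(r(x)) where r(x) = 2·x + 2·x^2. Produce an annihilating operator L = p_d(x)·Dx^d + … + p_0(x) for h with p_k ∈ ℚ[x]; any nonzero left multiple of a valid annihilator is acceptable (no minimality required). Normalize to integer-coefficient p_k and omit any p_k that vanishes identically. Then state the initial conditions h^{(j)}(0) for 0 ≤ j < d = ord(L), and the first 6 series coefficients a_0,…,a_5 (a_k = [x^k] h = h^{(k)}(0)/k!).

f: a_k = 2, 1, -1/4, 1/8, -5/64, 7/128, …
f∘r: x↦r, Dx↦Dx/r' in L_f ⇒ L₀.
L = (-1 - 2·x) + (1 + 2·x + 2·x^2)·Dx  (order 1).
h: a_k = 2, 2, 1, -1, 3/4, -1/4, …
ICs: h(0) = 2.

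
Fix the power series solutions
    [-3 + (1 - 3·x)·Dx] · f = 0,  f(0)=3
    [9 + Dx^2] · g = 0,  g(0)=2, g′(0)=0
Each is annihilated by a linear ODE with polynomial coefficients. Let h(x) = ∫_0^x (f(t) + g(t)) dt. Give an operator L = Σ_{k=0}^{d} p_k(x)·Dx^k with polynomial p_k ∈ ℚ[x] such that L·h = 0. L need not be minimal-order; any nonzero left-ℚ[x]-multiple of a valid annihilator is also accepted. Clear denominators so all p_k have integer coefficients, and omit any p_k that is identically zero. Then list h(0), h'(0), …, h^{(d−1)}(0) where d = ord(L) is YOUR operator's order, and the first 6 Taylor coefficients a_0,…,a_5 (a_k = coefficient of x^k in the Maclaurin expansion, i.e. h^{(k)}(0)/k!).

f: a_k = 3, 9, 27, 81, 243, 729, …
g: a_k = 2, 0, -9, 0, 27/4, 0, …
L₀ := lclm(L_f,L_g); ord L₀ ≤ 1+2.
∫: right-multiply L₀ by Dx.
L = (63 - 54·x + 81·x^2)·Dx + (-9 + 45·x - 81·x^2 + 81·x^3)·Dx^2 + (7 - 6·x + 9·x^2)·Dx^3 + (-1 + 5·x - 9·x^2 + 9·x^3)·Dx^4  (order 4).
h: a_k = 0, 5, 9/2, 6, 81/4, 999/20, …
ICs: h(0) = 0, h′(0) = 5, h′′(0) = 9, h′′′(0) = 36.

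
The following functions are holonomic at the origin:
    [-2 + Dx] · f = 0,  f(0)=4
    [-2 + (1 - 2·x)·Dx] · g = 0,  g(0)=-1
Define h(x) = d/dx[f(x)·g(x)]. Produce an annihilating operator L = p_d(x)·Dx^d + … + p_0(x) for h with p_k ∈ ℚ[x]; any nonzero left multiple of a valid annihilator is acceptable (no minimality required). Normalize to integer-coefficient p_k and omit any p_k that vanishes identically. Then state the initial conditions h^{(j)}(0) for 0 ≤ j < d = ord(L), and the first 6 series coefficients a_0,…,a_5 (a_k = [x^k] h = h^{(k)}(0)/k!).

L = (5 - 8·x + 4·x^2) + (-1 + 3·x - 2·x^2)·Dx  (order 1).
h: a_k = -16, -80, -256, -2080/3, -5216/3, -62624/15, …
ICs: h(0) = -16.

f: a_k = 4, 8, 8, 16/3, 8/3, 16/15, …
g: a_k = -1, -2, -4, -8, -16, -32, …
Sym-product of L_f,L_g gives L₀ (≤ ord 1).
Derive L from L₀ (diff closure).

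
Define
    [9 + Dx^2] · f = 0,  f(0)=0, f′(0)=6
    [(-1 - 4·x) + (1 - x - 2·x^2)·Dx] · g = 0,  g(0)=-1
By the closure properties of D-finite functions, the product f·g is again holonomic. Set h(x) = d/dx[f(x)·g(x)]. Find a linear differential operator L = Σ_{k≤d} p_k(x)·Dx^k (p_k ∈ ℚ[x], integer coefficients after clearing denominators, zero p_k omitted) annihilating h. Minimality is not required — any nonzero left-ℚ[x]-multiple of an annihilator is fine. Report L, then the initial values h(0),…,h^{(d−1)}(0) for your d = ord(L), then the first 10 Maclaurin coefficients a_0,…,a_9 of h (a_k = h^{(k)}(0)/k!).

f: a_k = 0, 6, 0, -9, 0, 81/20, 0, -243/280, 0, 243/2240, …
g: a_k = -1, -1, -3, -5, -11, -21, -43, -85, -171, -341, …
L₀ := L_f ⊗_s L_g (sym. prod.), ord ≤ 2.
Derive L from L₀ (diff closure).
L = (-33 - 162·x - 243·x^2 + 324·x^3 + 324·x^4) + (-6 - 6·x + 108·x^2 + 144·x^3)·Dx + (5 - 14·x - 19·x^2 + 36·x^3 + 36·x^4)·Dx^2  (order 2).
h: a_k = -6, -12, -27, -84, -861/4, -5103/10, -47679/40, -95307/35, -13730067/2240, -3050475/224, …
ICs: h(0) = -6, h′(0) = -12.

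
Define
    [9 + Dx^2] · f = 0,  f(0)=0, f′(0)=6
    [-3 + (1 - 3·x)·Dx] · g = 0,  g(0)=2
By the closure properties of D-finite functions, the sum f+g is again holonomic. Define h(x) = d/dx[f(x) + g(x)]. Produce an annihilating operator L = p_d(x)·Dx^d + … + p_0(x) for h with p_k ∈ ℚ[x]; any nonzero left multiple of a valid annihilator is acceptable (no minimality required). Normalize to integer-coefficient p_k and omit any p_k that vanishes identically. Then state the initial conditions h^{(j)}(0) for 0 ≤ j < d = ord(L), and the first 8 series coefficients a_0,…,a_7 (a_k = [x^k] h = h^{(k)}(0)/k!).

L = (702 - 324·x + 486·x^2) + (-63 + 243·x - 243·x^2 + 243·x^3)·Dx + (78 - 36·x + 54·x^2)·Dx^2 + (-7 + 27·x - 27·x^2 + 27·x^3)·Dx^3  (order 3).
h: a_k = 12, 36, 135, 648, 9801/4, 8748, 1224477/40, 104976, …
ICs: h(0) = 12, h′(0) = 36, h′′(0) = 270.

f: a_k = 0, 6, 0, -9, 0, 81/20, 0, -243/280, …
g: a_k = 2, 6, 18, 54, 162, 486, 1458, 4374, …
Weyl lclm of L_f,L_g ⇒ L₀ (ord ≤ 3).
Derive L from L₀ (diff closure).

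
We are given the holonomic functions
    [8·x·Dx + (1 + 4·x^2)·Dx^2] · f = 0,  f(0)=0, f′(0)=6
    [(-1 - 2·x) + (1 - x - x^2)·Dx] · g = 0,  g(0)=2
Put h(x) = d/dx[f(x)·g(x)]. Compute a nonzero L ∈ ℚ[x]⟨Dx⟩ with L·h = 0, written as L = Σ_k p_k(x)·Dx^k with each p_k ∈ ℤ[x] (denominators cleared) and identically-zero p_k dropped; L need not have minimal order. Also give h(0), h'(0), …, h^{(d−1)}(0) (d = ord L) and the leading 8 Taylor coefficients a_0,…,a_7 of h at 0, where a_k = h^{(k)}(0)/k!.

L = (-10 + 264·x^2 + 384·x^3 + 576·x^4) + (7 + 22·x + 12·x^2 + 88·x^3 + 384·x^4 + 384·x^5)·Dx + (-1 - 3·x - 11·x^2 + 4·x^3 - 16·x^4 + 64·x^5 + 48·x^6)·Dx^2  (order 2).
h: a_k = 12, 24, 24, 80, 332, 2592/5, 1508/5, 36256/35, …
ICs: h(0) = 12, h′(0) = 24.

f: a_k = 0, 6, 0, -8, 0, 96/5, 0, -384/7, …
g: a_k = 2, 2, 4, 6, 10, 16, 26, 42, …
L₀ := L_f ⊗_s L_g (sym. prod.), ord ≤ 2.
h₀' ⇒ L via d/dx closure of L₀.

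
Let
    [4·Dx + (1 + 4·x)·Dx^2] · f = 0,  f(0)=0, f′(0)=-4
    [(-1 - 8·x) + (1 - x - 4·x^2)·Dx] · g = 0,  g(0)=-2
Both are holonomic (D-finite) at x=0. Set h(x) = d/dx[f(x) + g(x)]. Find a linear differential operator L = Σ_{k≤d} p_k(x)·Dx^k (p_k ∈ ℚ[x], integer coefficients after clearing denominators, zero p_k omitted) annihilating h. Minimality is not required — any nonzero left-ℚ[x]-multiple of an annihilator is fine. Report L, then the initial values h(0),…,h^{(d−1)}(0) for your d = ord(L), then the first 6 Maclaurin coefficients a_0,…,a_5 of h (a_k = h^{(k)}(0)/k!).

f: a_k = 0, -4, 8, -64/3, 64, -1024/5, …
g: a_k = -2, -2, -10, -18, -58, -130, …
h₀=f+g: left-lcm gives L₀, ord ≤ 3.
h=h₀': d/dx-closure on L₀ ⇒ L.
L = (-268 - 1616·x - 5504·x^2 - 4608·x^3 - 6144·x^4) + (-11 - 360·x - 3008·x^2 - 7680·x^3 - 9472·x^4 - 10240·x^5)·Dx + (7 + 67·x + 154·x^2 - 136·x^3 - 928·x^4 - 2176·x^5 - 2048·x^6)·Dx^2  (order 2).
h: a_k = -6, -4, -118, 24, -1674, 1924, …
ICs: h(0) = -6, h′(0) = -4.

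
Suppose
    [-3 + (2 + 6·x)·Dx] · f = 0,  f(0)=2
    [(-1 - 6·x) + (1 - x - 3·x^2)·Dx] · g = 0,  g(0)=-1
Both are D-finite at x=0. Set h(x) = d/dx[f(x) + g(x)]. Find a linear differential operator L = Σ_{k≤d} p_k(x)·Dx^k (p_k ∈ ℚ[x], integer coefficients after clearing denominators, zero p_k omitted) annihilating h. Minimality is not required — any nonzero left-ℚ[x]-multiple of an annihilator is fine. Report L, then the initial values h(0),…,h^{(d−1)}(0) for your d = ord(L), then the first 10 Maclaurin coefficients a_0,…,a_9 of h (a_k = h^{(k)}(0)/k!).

L = (-468 - 2754·x - 7452·x^2 - 6804·x^3 - 7290·x^4) + (-141 - 2052·x - 10179·x^2 - 21384·x^3 - 26001·x^4 - 21870·x^5)·Dx + (38 + 274·x + 546·x^2 - 234·x^3 - 2970·x^4 - 6642·x^5 - 4860·x^6)·Dx^2  (order 2).
h: a_k = 2, -25/2, -87/8, -1621/16, -17095/128, -194919/256, -1050259/1024, -11137741/2048, -215142903/32768, -2476071475/65536, …
ICs: h(0) = 2, h′(0) = -25/2.

f: a_k = 2, 3, -9/4, 27/8, -405/64, 1701/128, -15309/512, 72171/1024, -2814669/16384, 14073345/32768, …
g: a_k = -1, -1, -4, -7, -19, -40, -97, -217, -508, -1159, …
Weyl lclm of L_f,L_g ⇒ L₀ (ord ≤ 2).
Differentiate: ansatz ord ≤ ord L₀ ⇒ L.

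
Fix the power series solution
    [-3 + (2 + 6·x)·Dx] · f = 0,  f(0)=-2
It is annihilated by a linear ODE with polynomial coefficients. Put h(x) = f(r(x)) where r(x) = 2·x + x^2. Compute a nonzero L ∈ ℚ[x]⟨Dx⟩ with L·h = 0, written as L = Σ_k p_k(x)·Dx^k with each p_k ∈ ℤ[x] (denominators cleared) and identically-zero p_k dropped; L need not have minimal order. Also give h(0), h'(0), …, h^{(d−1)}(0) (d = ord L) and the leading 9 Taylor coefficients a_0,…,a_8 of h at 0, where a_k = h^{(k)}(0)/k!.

f: a_k = -2, -3, 9/4, -27/8, 405/64, -1701/128, 15309/512, -72171/1024, 2814669/16384, …
Substitute x→r, Dx→(1/r')Dx; clear ⇒ L₀.
L = (-3 - 3·x) + (1 + 6·x + 3·x^2)·Dx  (order 1).
h: a_k = -2, -6, 6, -18, 63, -243, 999, -4293, 76221/4, …
ICs: h(0) = -2.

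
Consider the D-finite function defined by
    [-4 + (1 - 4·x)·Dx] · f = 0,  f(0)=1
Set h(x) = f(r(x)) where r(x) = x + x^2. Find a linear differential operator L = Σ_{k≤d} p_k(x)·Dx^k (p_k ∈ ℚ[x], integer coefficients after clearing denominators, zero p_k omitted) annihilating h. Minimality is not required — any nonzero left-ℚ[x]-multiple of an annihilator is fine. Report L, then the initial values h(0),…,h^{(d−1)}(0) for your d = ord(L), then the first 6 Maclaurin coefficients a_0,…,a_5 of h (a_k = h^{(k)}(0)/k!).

L = (4 + 8·x) + (-1 + 4·x + 4·x^2)·Dx  (order 1).
h: a_k = 1, 4, 20, 96, 464, 2240, …
ICs: h(0) = 1.

f: a_k = 1, 4, 16, 64, 256, 1024, …
Change of var in L_f (x↦r) gives L₀.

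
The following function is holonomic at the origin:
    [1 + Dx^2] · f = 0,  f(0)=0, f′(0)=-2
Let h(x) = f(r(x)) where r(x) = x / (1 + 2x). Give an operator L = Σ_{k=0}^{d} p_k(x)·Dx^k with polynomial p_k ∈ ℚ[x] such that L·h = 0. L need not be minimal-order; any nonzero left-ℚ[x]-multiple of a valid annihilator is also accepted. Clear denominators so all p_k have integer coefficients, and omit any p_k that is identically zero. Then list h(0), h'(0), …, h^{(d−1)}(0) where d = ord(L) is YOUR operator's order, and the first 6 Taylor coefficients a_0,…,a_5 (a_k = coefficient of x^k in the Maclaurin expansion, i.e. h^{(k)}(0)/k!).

L = 1 + (4 + 24·x + 48·x^2 + 32·x^3)·Dx + (1 + 8·x + 24·x^2 + 32·x^3 + 16·x^4)·Dx^2  (order 2).
h: a_k = 0, -2, 4, -23/3, 14, -1441/60, …
ICs: h(0) = 0, h′(0) = -2.

f: a_k = 0, -2, 0, 1/3, 0, -1/60, …
Substitute x→r, Dx→(1/r')Dx; clear ⇒ L₀.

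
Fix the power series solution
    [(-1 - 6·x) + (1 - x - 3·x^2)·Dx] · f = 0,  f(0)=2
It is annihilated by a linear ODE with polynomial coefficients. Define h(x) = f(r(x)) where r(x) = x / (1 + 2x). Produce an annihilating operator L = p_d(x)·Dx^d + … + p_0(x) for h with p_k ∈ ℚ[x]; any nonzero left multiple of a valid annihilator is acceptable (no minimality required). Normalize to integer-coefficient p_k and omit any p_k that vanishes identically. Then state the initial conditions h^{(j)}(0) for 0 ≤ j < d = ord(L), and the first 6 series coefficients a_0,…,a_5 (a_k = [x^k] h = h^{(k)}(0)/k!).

f: a_k = 2, 2, 8, 14, 38, 80, …
Change of var in L_f (x↦r) gives L₀.
L = (1 + 8·x) + (-1 - 5·x - 5·x^2 + 2·x^3)·Dx  (order 1).
h: a_k = 2, 2, 4, -10, 34, -112, …
ICs: h(0) = 2.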